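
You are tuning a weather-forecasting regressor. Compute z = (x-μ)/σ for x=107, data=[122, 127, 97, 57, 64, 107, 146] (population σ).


μ = 102.8571, σ = 30.4135
z = (107 - 102.8571)/30.4135 = 0.1362

0.1362


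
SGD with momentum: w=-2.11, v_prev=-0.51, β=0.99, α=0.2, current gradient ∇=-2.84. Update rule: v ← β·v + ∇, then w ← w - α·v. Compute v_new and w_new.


v_new = 0.99·-0.51 - 2.84 = -0.5049 - 2.84 = -3.3449
w_new = -2.11 - 0.2·-3.3449 = -2.11 + 0.66898 = -1.44102

v_new=-3.3449, w_new=-1.44102


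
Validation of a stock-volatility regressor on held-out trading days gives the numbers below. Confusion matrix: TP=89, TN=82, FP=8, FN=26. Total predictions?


Total = TP + TN + FP + FN
= 89 + 82 + 8 + 26
= 205
(Predicted positive: 97, predicted negative: 108)

205


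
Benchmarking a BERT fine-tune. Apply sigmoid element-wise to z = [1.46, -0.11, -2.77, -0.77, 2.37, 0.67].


σ(1.46) = 1/(1+e^-1.46) = 0.8115
σ(-0.11) = 1/(1+e^0.11) = 0.4725
σ(-2.77) = 1/(1+e^2.77) = 0.059
σ(-0.77) = 1/(1+e^0.77) = 0.3165
σ(2.37) = 1/(1+e^-2.37) = 0.9145
σ(0.67) = 1/(1+e^-0.67) = 0.6615
result = [0.8115, 0.4725, 0.059, 0.3165, 0.9145, 0.6615]

[0.8115, 0.4725, 0.059, 0.3165, 0.9145, 0.6615]


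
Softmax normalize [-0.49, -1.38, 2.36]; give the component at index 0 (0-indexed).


Exponentials: e^-0.49=0.6126, e^-1.38=0.2516, e^2.36=10.591
Sum = 11.4552
Softmax = [0.0535, 0.022, 0.9246]
p[0] = 0.6126/11.4552 = 0.0535

0.0535


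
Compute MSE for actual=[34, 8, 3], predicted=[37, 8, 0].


Squared errors: (34-37)²=9, (8-8)²=0, (3-0)²=9
Sum = 18
MSE = 18/3 = 6

6


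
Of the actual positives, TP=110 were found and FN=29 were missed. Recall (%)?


Recall = TP/(TP+FN)
= 110/(110+29)
= 110/139 = 79.14%

79.14%


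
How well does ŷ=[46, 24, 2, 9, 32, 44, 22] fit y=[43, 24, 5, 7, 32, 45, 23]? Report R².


ȳ = 25.5714
SS_res = Σ(y-ŷ)² = 24
SS_tot = Σ(y-ȳ)² = 1499.71
R² = 1 - SS_res/SS_tot = 1 - 0.016 = 0.984

0.984


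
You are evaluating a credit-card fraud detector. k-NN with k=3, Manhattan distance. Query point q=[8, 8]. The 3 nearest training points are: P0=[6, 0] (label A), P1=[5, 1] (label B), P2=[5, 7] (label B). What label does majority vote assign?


d(q,P0) = 10  (label A)
d(q,P1) = 10  (label B)
d(q,P2) = 4  (label B)
Votes: A=1, B=2
Majority → B

B


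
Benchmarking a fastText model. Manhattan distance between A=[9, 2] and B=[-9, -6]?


d = |9+ 9| + |2+ 6|
  = 18 + 8
  = 26

26


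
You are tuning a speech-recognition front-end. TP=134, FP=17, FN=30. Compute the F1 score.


Precision = 134/151 = 0.8874
Recall = 134/164 = 0.8171
F1 = 2·P·R/(P+R) = 2·TP/(2·TP+FP+FN) = 268/(268+17+30) = 268/315 = 0.8508

0.8508


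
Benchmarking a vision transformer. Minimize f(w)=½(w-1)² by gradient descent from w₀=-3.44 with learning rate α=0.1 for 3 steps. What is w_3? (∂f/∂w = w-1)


step 1: grad = -3.44-1 = -4.44; w = -3.44 - 0.1·(-4.44) = -2.996
step 2: grad = -2.996-1 = -3.996; w = -2.996 - 0.1·(-3.996) = -2.5964
step 3: grad = -2.5964-1 = -3.5964; w = -2.5964 - 0.1·(-3.5964) = -2.23676

-2.23676


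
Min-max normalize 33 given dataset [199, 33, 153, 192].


min=33, max=199
(33-33)/(199-33) = 0/166 = 0.0

0.0


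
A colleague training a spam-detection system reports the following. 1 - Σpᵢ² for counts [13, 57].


Probabilities: [13/70, 57/70] ≈ [0.1857, 0.8143]
Σpᵢ² = (169 + 3249)/70² = 3418/4900
Gini = 1 - Σpᵢ² = 1 - 3418/4900 = 0.3024

0.3024


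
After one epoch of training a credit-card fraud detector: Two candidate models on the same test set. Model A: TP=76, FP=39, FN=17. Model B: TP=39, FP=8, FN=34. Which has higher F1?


Model A: P=76/115=0.6609, R=76/93=0.8172, F1=2PR/(P+R)=2TP/(2TP+FP+FN)=152/208=0.7308
Model B: P=39/47=0.8298, R=39/73=0.5342, F1=2PR/(P+R)=2TP/(2TP+FP+FN)=78/120=0.65
0.7308 > 0.65 → Model A

Model A


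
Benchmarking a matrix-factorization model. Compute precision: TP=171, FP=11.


Precision = TP/(TP+FP)
= 171/(171+11)
= 171/182 = 93.96%

93.96%


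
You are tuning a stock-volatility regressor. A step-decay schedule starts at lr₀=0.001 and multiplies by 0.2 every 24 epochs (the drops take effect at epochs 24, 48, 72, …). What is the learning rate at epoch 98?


n_drops = ⌊98/24⌋ = 4
lr = 0.001·0.2^4 = 0.001·0.0016 = 0.0000016

0.0000016


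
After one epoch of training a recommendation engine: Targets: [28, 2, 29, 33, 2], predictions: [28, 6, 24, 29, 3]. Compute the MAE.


Absolute errors: |28-28|=0, |2-6|=4, |29-24|=5, |33-29|=4, |2-3|=1
Sum = 14
MAE = 14/5 = 14/5

14/5


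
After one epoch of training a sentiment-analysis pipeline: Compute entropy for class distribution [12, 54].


Probabilities: [12/66, 54/66] ≈ [0.1818, 0.8182]
H = -((12/66)·log₂(12/66) + (54/66)·log₂(54/66))
  = 0.684 bits

0.684 bits


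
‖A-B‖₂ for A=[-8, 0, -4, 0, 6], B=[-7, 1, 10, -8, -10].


d = √((-8+ 7)² + (0-1)² + (-4-10)² + (0+ 8)² + (6+ 10)²)
  = √(1 + 1 + 196 + 64 + 256)
  = √518 = 22.7596

22.7596


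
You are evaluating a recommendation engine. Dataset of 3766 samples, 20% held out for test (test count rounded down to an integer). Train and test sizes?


Test = ⌊3766·20/100⌋ = 753
Train = 3766 - 753 = 3013

Train: 3013, Test: 753


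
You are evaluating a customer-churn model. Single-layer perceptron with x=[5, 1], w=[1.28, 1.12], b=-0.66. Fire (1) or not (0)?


z = (5)·(1.28) + (1)·(1.12) - 0.66
  = 6.86
step(z) = 1 (z≥0)

1


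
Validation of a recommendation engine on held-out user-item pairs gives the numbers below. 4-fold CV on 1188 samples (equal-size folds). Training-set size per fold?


Fold size = 1188/4 = 297
Training per fold = 1188 - 297 = 891

891


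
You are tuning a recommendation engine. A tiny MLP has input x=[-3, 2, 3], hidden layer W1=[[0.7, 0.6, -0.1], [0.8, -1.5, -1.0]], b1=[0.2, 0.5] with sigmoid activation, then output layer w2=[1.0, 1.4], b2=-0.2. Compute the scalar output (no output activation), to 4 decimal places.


z1[0] = (0.7)·(-3) + (0.6)·(2) + (-0.1)·(3) + 0.2 = -1.0
z1[1] = (0.8)·(-3) + (-1.5)·(2) + (-1.0)·(3) + 0.5 = -7.9
h = sigmoid(z1) = [0.2689, 0.0004]
output = (1.0)·(0.2689) + (1.4)·(0.0004) - 0.2 = 0.0695

0.0695


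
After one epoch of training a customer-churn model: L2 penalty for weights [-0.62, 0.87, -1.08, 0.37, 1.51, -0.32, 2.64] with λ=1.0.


‖w‖₂² = (-0.62)² + (0.87)² + (-1.08)² + (0.37)² + (1.51)² + (-0.32)² + (2.64)²
     = 0.3844 + 0.7569 + 1.1664 + 0.1369 + 2.2801 + 0.1024 + 6.9696
     = 11.7967
λ·‖w‖₂² = 1.0·11.7967 = 11.7967

11.7967


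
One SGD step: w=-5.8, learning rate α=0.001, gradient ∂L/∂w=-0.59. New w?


w_new = w - α·∇
= -5.8 - 0.001·-0.59
= -5.8 + 0.00059
= -5.79941

-5.79941


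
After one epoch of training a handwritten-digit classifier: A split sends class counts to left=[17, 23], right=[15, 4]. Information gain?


Parent = [32, 27], H_parent = 0.9948
H_left = 0.9837 (n=40), H_right = 0.7425 (n=19)
H_children = (40/59)·0.9837 + (19/59)·0.7425 = 0.906
IG = 0.9948 - 0.906 = 0.0888

0.0888


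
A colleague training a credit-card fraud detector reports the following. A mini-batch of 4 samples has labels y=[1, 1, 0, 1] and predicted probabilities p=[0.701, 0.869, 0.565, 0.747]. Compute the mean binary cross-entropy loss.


L[0] = -ln(0.701) = 0.3552
L[1] = -ln(0.869) = 0.1404
L[2] = -ln(1-0.565) = -ln(0.435) = 0.8324
L[3] = -ln(0.747) = 0.2917
mean = (0.3552 + 0.1404 + 0.8324 + 0.2917)/4 = 0.4049

0.4049


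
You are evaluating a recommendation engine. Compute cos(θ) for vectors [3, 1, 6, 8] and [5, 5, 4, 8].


A·B = 3·5 + 1·5 + 6·4 + 8·8 = 108
‖A‖ = √110 = 10.4881, ‖B‖ = √130 = 11.4018
cos = 108/(√110·√130) = 108/√14300 = 0.9031

0.9031


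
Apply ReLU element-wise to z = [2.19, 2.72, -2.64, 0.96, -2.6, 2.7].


ReLU(2.19) = max(0, 2.19) = 2.19
ReLU(2.72) = max(0, 2.72) = 2.72
ReLU(-2.64) = max(0, -2.64) = 0.0
ReLU(0.96) = max(0, 0.96) = 0.96
ReLU(-2.6) = max(0, -2.6) = 0.0
ReLU(2.7) = max(0, 2.7) = 2.7
result = [2.19, 2.72, 0.0, 0.96, 0.0, 2.7]

[2.19, 2.72, 0.0, 0.96, 0.0, 2.7]


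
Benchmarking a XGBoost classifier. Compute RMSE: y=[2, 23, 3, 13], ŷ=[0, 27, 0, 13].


MSE = 29/4 = 7.25
RMSE = √(29/4) = 2.6926

2.6926


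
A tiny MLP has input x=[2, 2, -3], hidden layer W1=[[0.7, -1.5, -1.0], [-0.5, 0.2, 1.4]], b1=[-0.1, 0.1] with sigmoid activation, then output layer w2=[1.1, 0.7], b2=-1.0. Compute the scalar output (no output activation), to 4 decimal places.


z1[0] = (0.7)·(2) + (-1.5)·(2) + (-1.0)·(-3) - 0.1 = 1.3
z1[1] = (-0.5)·(2) + (0.2)·(2) + (1.4)·(-3) + 0.1 = -4.7
h = sigmoid(z1) = [0.7858, 0.009]
output = (1.1)·(0.7858) + (0.7)·(0.009) - 1.0 = -0.1293

-0.1293


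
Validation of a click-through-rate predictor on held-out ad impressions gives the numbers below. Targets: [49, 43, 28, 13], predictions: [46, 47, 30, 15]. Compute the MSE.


Squared errors: (49-46)²=9, (43-47)²=16, (28-30)²=4, (13-15)²=4
Sum = 33
MSE = 33/4 = 33/4

33/4


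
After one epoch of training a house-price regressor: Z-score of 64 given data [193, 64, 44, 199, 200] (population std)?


μ = 140, σ = 70.5436
z = (64 - 140)/70.5436 = -1.0773

-1.0773


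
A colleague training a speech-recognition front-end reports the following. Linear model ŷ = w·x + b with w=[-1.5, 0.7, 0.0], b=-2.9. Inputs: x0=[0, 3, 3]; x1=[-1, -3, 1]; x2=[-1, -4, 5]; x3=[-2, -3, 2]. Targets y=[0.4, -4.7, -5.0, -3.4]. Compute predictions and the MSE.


ŷ0 = (-1.5)·(0) + (0.7)·(3) + (0.0)·(3) - 2.9 = -0.8
ŷ1 = (-1.5)·(-1) + (0.7)·(-3) + (0.0)·(1) - 2.9 = -3.5
ŷ2 = (-1.5)·(-1) + (0.7)·(-4) + (0.0)·(5) - 2.9 = -4.2
ŷ3 = (-1.5)·(-2) + (0.7)·(-3) + (0.0)·(2) - 2.9 = -2.0
errors² = [1.44, 1.44, 0.64, 1.96]
MSE = 5.4800/4 = 1.37

1.37


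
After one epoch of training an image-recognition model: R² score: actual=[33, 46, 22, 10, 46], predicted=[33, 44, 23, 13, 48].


ȳ = 31.4
SS_res = Σ(y-ŷ)² = 18
SS_tot = Σ(y-ȳ)² = 975.2
R² = 1 - SS_res/SS_tot = 1 - 0.0185 = 0.9815

0.9815


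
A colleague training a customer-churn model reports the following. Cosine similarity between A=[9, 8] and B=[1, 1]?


A·B = 9·1 + 8·1 = 17
‖A‖ = √145 = 12.0416, ‖B‖ = √2 = 1.4142
cos = 17/(√145·√2) = 17/√290 = 0.9983

0.9983


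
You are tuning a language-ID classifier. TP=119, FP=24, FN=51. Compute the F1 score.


Precision = 119/143 = 0.8322
Recall = 119/170 = 0.7
F1 = 2·P·R/(P+R) = 2·TP/(2·TP+FP+FN) = 238/(238+24+51) = 238/313 = 0.7604

0.7604


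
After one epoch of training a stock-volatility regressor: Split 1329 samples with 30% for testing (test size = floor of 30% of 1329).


Test = ⌊1329·30/100⌋ = 398
Train = 1329 - 398 = 931

Train: 931, Test: 398


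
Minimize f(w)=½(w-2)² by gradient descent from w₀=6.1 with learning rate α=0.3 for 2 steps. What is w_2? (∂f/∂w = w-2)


step 1: grad = 6.1-2 = 4.1; w = 6.1 - 0.3·(4.1) = 4.87
step 2: grad = 4.87-2 = 2.87; w = 4.87 - 0.3·(2.87) = 4.009

4.009


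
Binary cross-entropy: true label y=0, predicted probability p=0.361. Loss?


BCE = -[y·ln(p) + (1-y)·ln(1-p)]
= -0 - 1·ln(1-0.361)
= -ln(0.639) = 0.4479

0.4479


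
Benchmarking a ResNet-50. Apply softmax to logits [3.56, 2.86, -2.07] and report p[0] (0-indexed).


Exponentials: e^3.56=35.1632, e^2.86=17.4615, e^-2.07=0.1262
Sum = 52.7509
Softmax = [0.6666, 0.331, 0.0024]
p[0] = 35.1632/52.7509 = 0.6666

0.6666


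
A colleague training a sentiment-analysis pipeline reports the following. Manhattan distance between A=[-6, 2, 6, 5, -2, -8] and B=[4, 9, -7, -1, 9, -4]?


d = |-6-4| + |2-9| + |6+ 7| + |5+ 1| + |-2-9| + |-8+ 4|
  = 10 + 7 + 13 + 6 + 11 + 4
  = 51

51


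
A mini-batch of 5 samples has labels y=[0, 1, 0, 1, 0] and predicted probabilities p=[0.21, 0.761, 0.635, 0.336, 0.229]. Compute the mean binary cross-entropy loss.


L[0] = -ln(1-0.21) = -ln(0.79) = 0.2357
L[1] = -ln(0.761) = 0.2731
L[2] = -ln(1-0.635) = -ln(0.365) = 1.0079
L[3] = -ln(0.336) = 1.0906
L[4] = -ln(1-0.229) = -ln(0.771) = 0.2601
mean = (0.2357 + 0.2731 + 1.0079 + 1.0906 + 0.2601)/5 = 0.5735

0.5735


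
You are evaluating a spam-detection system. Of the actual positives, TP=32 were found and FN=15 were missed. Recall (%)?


Recall = TP/(TP+FN)
= 32/(32+15)
= 32/47 = 68.09%

68.09%


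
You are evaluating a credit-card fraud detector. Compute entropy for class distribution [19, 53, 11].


Probabilities: [19/83, 53/83, 11/83] ≈ [0.2289, 0.6386, 0.1325]
H = -((19/83)·log₂(19/83) + (53/83)·log₂(53/83) + (11/83)·log₂(11/83))
  = 1.2866 bits

1.2866 bits


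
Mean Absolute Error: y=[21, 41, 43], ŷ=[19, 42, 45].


Absolute errors: |21-19|=2, |41-42|=1, |43-45|=2
Sum = 5
MAE = 5/3 = 5/3

5/3


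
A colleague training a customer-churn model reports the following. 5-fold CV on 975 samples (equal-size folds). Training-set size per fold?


Fold size = 975/5 = 195
Training per fold = 975 - 195 = 780

780


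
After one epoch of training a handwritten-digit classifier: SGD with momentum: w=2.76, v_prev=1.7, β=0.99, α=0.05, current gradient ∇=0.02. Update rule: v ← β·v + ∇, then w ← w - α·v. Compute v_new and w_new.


v_new = 0.99·1.7 + 0.02 = 1.683 + 0.02 = 1.703
w_new = 2.76 - 0.05·1.703 = 2.76 - 0.08515 = 2.67485

v_new=1.703, w_new=2.67485


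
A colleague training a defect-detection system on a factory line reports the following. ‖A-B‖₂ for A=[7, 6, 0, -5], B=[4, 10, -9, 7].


d = √((7-4)² + (6-10)² + (0+ 9)² + (-5-7)²)
  = √(9 + 16 + 81 + 144)
  = √250 = 15.8114

15.8114


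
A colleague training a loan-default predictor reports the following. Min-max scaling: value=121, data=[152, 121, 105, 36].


min=36, max=152
(121-36)/(152-36) = 85/116 = 0.7328

0.7328


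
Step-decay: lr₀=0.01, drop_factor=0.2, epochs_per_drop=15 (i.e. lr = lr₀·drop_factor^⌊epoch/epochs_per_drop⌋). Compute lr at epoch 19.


n_drops = ⌊19/15⌋ = 1
lr = 0.01·0.2^1 = 0.01·0.2 = 0.002

0.002


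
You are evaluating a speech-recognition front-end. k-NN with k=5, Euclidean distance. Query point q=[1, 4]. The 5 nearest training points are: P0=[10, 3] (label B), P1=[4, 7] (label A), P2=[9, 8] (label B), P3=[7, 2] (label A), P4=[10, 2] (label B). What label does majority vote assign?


d(q,P0) = 9.0554  (label B)
d(q,P1) = 4.2426  (label A)
d(q,P2) = 8.9443  (label B)
d(q,P3) = 6.3246  (label A)
d(q,P4) = 9.2195  (label B)
Votes: A=2, B=3
Majority → B

B


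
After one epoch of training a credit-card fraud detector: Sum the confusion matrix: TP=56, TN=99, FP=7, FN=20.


Total = TP + TN + FP + FN
= 56 + 99 + 7 + 20
= 182
(Predicted positive: 63, predicted negative: 119)

182


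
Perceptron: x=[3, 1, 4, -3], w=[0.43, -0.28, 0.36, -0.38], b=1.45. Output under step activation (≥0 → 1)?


z = (3)·(0.43) + (1)·(-0.28) + (4)·(0.36) + (-3)·(-0.38) + 1.45
  = 5.04
step(z) = 1 (z≥0)

1


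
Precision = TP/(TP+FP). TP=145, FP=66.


Precision = TP/(TP+FP)
= 145/(145+66)
= 145/211 = 68.72%

68.72%


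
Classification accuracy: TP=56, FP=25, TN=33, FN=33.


Accuracy = (TP+TN)/(TP+TN+FP+FN)
= (56+33)/(147)
= 89/147 = 60.54%

60.54%


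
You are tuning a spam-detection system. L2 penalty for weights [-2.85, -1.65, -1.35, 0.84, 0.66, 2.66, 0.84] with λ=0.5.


‖w‖₂² = (-2.85)² + (-1.65)² + (-1.35)² + (0.84)² + (0.66)² + (2.66)² + (0.84)²
     = 8.1225 + 2.7225 + 1.8225 + 0.7056 + 0.4356 + 7.0756 + 0.7056
     = 21.5899
λ·‖w‖₂² = 0.5·21.5899 = 10.79495

10.79495


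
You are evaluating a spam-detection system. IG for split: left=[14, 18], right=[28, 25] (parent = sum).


Parent = [42, 43], H_parent = 0.9999
H_left = 0.9887 (n=32), H_right = 0.9977 (n=53)
H_children = (32/85)·0.9887 + (53/85)·0.9977 = 0.9943
IG = 0.9999 - 0.9943 = 0.0056

0.0056


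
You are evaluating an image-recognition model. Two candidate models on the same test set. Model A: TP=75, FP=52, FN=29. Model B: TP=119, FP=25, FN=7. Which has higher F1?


Model A: P=75/127=0.5906, R=75/104=0.7212, F1=2PR/(P+R)=2TP/(2TP+FP+FN)=150/231=0.6494
Model B: P=119/144=0.8264, R=119/126=0.9444, F1=2PR/(P+R)=2TP/(2TP+FP+FN)=238/270=0.8815
0.6494 < 0.8815 → Model B

Model B


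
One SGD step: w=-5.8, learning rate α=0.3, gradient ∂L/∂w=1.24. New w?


w_new = w - α·∇
= -5.8 - 0.3·1.24
= -5.8 - 0.372
= -6.172

-6.172


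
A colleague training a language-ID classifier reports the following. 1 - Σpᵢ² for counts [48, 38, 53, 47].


Probabilities: [48/186, 38/186, 53/186, 47/186] ≈ [0.2581, 0.2043, 0.2849, 0.2527]
Σpᵢ² = (2304 + 1444 + 2809 + 2209)/186² = 8766/34596
Gini = 1 - Σpᵢ² = 1 - 8766/34596 = 0.7466

0.7466


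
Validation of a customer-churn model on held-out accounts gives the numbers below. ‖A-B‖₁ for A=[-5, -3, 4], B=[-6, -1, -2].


d = |-5+ 6| + |-3+ 1| + |4+ 2|
  = 1 + 2 + 6
  = 9

9


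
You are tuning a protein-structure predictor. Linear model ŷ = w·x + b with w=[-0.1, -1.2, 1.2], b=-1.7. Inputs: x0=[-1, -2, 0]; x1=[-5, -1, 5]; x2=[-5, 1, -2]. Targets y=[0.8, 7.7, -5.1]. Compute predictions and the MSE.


ŷ0 = (-0.1)·(-1) + (-1.2)·(-2) + (1.2)·(0) - 1.7 = 0.8
ŷ1 = (-0.1)·(-5) + (-1.2)·(-1) + (1.2)·(5) - 1.7 = 6.0
ŷ2 = (-0.1)·(-5) + (-1.2)·(1) + (1.2)·(-2) - 1.7 = -4.8
errors² = [0.0, 2.89, 0.09]
MSE = 2.9800/3 = 0.9933

0.9933


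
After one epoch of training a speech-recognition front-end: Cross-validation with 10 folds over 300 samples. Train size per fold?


Fold size = 300/10 = 30
Training per fold = 300 - 30 = 270

270


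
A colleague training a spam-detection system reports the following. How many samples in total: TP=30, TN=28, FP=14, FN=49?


Total = TP + TN + FP + FN
= 30 + 28 + 14 + 49
= 121
(Predicted positive: 44, predicted negative: 77)

121


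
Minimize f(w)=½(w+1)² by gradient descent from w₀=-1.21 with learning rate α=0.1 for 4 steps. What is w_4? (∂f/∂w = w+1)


step 1: grad = -1.21+1 = -0.21; w = -1.21 - 0.1·(-0.21) = -1.189
step 2: grad = -1.189+1 = -0.189; w = -1.189 - 0.1·(-0.189) = -1.1701
step 3: grad = -1.1701+1 = -0.1701; w = -1.1701 - 0.1·(-0.1701) = -1.15309
step 4: grad = -1.15309+1 = -0.15309; w = -1.15309 - 0.1·(-0.15309) = -1.137781

-1.137781


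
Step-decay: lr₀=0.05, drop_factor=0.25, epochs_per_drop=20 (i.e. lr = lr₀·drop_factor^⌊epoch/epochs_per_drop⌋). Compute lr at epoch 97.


n_drops = ⌊97/20⌋ = 4
lr = 0.05·0.25^4 = 0.05·0.00390625 = 0.0001953125

0.0001953125


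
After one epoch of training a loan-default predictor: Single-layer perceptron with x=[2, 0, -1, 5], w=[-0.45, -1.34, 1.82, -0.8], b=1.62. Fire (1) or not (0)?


z = (2)·(-0.45) + (0)·(-1.34) + (-1)·(1.82) + (5)·(-0.8) + 1.62
  = -5.1
step(z) = 0 (z<0)

0


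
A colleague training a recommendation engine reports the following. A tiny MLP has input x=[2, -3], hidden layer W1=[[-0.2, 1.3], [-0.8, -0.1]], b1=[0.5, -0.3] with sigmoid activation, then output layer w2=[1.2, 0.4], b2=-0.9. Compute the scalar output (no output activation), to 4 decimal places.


z1[0] = (-0.2)·(2) + (1.3)·(-3) + 0.5 = -3.8
z1[1] = (-0.8)·(2) + (-0.1)·(-3) - 0.3 = -1.6
h = sigmoid(z1) = [0.0219, 0.168]
output = (1.2)·(0.0219) + (0.4)·(0.168) - 0.9 = -0.8065

-0.8065


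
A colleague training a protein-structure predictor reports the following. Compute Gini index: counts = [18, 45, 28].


Probabilities: [18/91, 45/91, 28/91] ≈ [0.1978, 0.4945, 0.3077]
Σpᵢ² = (324 + 2025 + 784)/91² = 3133/8281
Gini = 1 - Σpᵢ² = 1 - 3133/8281 = 0.6217

0.6217


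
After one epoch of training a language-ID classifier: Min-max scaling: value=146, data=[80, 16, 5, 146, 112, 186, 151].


min=5, max=186
(146-5)/(186-5) = 141/181 = 0.779

0.779


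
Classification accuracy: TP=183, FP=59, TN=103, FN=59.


Accuracy = (TP+TN)/(TP+TN+FP+FN)
= (183+103)/(404)
= 286/404 = 70.79%

70.79%


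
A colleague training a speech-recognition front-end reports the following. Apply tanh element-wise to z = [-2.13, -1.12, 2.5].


tanh(-2.13) = -0.9721
tanh(-1.12) = -0.8076
tanh(2.5) = 0.9866
result = [-0.9721, -0.8076, 0.9866]

[-0.9721, -0.8076, 0.9866]


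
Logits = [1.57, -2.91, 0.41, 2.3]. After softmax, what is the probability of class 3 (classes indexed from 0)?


Exponentials: e^1.57=4.8066, e^-2.91=0.0545, e^0.41=1.5068, e^2.3=9.9742
Sum = 16.3421
Softmax = [0.2941, 0.0033, 0.0922, 0.6103]
p[3] = 9.9742/16.3421 = 0.6103

0.6103


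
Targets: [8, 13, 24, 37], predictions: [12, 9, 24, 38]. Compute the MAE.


Absolute errors: |8-12|=4, |13-9|=4, |24-24|=0, |37-38|=1
Sum = 9
MAE = 9/4 = 9/4

9/4


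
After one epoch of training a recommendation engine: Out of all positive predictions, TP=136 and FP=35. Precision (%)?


Precision = TP/(TP+FP)
= 136/(136+35)
= 136/171 = 79.53%

79.53%


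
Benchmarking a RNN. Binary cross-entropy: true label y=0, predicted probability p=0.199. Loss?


BCE = -[y·ln(p) + (1-y)·ln(1-p)]
= -0 - 1·ln(1-0.199)
= -ln(0.801) = 0.2219

0.2219


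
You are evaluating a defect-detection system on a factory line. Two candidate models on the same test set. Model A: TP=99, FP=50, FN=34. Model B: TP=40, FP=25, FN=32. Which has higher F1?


Model A: P=99/149=0.6644, R=99/133=0.7444, F1=2PR/(P+R)=2TP/(2TP+FP+FN)=198/282=0.7021
Model B: P=40/65=0.6154, R=40/72=0.5556, F1=2PR/(P+R)=2TP/(2TP+FP+FN)=80/137=0.5839
0.7021 > 0.5839 → Model A

Model A


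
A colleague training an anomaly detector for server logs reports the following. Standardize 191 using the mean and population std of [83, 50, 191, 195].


μ = 129.75, σ = 64.3326
z = (191 - 129.75)/64.3326 = 0.9521

0.9521


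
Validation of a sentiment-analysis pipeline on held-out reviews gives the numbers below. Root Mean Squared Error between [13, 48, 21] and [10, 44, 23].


MSE = 29/3 = 9.6667
RMSE = √(29/3) = 3.1091

3.1091


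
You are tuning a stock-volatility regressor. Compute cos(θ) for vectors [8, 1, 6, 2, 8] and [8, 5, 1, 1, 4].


A·B = 8·8 + 1·5 + 6·1 + 2·1 + 8·4 = 109
‖A‖ = √169 = 13, ‖B‖ = √107 = 10.3441
cos = 109/(√169·√107) = 109/√18083 = 0.8106

0.8106


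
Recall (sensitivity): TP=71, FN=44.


Recall = TP/(TP+FN)
= 71/(71+44)
= 71/115 = 61.74%

61.74%


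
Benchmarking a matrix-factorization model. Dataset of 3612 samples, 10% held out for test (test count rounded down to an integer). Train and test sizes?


Test = ⌊3612·10/100⌋ = 361
Train = 3612 - 361 = 3251

Train: 3251, Test: 361


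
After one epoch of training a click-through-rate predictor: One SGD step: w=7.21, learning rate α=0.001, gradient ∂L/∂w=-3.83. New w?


w_new = w - α·∇
= 7.21 - 0.001·-3.83
= 7.21 + 0.00383
= 7.21383

7.21383


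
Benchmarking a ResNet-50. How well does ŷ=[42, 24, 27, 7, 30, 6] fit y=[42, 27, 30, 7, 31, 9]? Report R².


ȳ = 24.3333
SS_res = Σ(y-ŷ)² = 28
SS_tot = Σ(y-ȳ)² = 931.33
R² = 1 - SS_res/SS_tot = 1 - 0.0301 = 0.9699

0.9699


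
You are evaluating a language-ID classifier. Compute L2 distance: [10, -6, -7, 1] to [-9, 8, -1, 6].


d = √((10+ 9)² + (-6-8)² + (-7+ 1)² + (1-6)²)
  = √(361 + 196 + 36 + 25)
  = √618 = 24.8596

24.8596


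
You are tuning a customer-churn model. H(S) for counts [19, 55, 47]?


Probabilities: [19/121, 55/121, 47/121] ≈ [0.157, 0.4545, 0.3884]
H = -((19/121)·log₂(19/121) + (55/121)·log₂(55/121) + (47/121)·log₂(47/121))
  = 1.4664 bits

1.4664 bits


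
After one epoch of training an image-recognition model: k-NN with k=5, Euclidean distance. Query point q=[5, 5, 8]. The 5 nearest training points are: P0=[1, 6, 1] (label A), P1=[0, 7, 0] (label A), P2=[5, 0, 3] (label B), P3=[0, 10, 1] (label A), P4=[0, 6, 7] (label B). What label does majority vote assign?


d(q,P0) = 8.124  (label A)
d(q,P1) = 9.6437  (label A)
d(q,P2) = 7.0711  (label B)
d(q,P3) = 9.9499  (label A)
d(q,P4) = 5.1962  (label B)
Votes: A=3, B=2
Majority → A

A


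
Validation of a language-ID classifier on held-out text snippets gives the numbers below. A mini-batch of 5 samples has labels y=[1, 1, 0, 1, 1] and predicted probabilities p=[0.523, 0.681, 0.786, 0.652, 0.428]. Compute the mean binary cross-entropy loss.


L[0] = -ln(0.523) = 0.6482
L[1] = -ln(0.681) = 0.3842
L[2] = -ln(1-0.786) = -ln(0.214) = 1.5418
L[3] = -ln(0.652) = 0.4277
L[4] = -ln(0.428) = 0.8486
mean = (0.6482 + 0.3842 + 1.5418 + 0.4277 + 0.8486)/5 = 0.7701

0.7701


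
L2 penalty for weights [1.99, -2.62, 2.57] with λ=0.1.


‖w‖₂² = (1.99)² + (-2.62)² + (2.57)²
     = 3.9601 + 6.8644 + 6.6049
     = 17.4294
λ·‖w‖₂² = 0.1·17.4294 = 1.74294

1.74294


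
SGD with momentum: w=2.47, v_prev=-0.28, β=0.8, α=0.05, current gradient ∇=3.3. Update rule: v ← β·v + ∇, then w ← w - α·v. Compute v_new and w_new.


v_new = 0.8·-0.28 + 3.3 = -0.224 + 3.3 = 3.076
w_new = 2.47 - 0.05·3.076 = 2.47 - 0.1538 = 2.3162

v_new=3.076, w_new=2.3162


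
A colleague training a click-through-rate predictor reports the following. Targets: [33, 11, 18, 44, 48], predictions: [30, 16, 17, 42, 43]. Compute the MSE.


Squared errors: (33-30)²=9, (11-16)²=25, (18-17)²=1, (44-42)²=4, (48-43)²=25
Sum = 64
MSE = 64/5 = 64/5

64/5


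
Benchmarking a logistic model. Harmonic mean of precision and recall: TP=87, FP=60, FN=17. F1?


Precision = 87/147 = 0.5918
Recall = 87/104 = 0.8365
F1 = 2·P·R/(P+R) = 2·TP/(2·TP+FP+FN) = 174/(174+60+17) = 174/251 = 0.6932

0.6932


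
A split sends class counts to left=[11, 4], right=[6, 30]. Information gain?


Parent = [17, 34], H_parent = 0.9183
H_left = 0.8366 (n=15), H_right = 0.65 (n=36)
H_children = (15/51)·0.8366 + (36/51)·0.65 = 0.7049
IG = 0.9183 - 0.7049 = 0.2134

0.2134


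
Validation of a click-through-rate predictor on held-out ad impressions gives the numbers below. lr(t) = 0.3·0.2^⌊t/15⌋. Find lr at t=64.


n_drops = ⌊64/15⌋ = 4
lr = 0.3·0.2^4 = 0.3·0.0016 = 0.00048

0.00048


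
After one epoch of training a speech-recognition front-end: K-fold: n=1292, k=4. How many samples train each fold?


Fold size = 1292/4 = 323
Training per fold = 1292 - 323 = 969

969


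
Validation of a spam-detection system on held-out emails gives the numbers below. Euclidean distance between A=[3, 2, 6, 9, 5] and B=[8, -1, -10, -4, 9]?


d = √((3-8)² + (2+ 1)² + (6+ 10)² + (9+ 4)² + (5-9)²)
  = √(25 + 9 + 256 + 169 + 16)
  = √475 = 21.7945

21.7945


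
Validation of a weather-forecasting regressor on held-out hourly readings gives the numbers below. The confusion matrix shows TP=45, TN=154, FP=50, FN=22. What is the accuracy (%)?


Accuracy = (TP+TN)/(TP+TN+FP+FN)
= (45+154)/(271)
= 199/271 = 73.43%

73.43%


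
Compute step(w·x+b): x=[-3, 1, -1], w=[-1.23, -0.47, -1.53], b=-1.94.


z = (-3)·(-1.23) + (1)·(-0.47) + (-1)·(-1.53) - 1.94
  = 2.81
step(z) = 1 (z≥0)

1


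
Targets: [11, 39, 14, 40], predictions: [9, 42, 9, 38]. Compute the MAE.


Absolute errors: |11-9|=2, |39-42|=3, |14-9|=5, |40-38|=2
Sum = 12
MAE = 12/4 = 3

3


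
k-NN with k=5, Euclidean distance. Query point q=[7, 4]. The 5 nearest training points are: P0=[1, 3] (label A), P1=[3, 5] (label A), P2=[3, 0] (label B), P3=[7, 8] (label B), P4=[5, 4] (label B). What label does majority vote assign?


d(q,P0) = 6.0828  (label A)
d(q,P1) = 4.1231  (label A)
d(q,P2) = 5.6569  (label B)
d(q,P3) = 4.0  (label B)
d(q,P4) = 2.0  (label B)
Votes: A=2, B=3
Majority → B

B


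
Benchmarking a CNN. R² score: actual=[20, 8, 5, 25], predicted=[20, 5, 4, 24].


ȳ = 14.5
SS_res = Σ(y-ŷ)² = 11
SS_tot = Σ(y-ȳ)² = 273
R² = 1 - SS_res/SS_tot = 1 - 0.0403 = 0.9597

0.9597


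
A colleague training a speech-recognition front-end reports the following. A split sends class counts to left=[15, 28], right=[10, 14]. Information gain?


Parent = [25, 42], H_parent = 0.953
H_left = 0.933 (n=43), H_right = 0.9799 (n=24)
H_children = (43/67)·0.933 + (24/67)·0.9799 = 0.9498
IG = 0.953 - 0.9498 = 0.0032

0.0032


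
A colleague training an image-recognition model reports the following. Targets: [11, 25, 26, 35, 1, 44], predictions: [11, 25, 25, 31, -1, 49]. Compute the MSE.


Squared errors: (11-11)²=0, (25-25)²=0, (26-25)²=1, (35-31)²=16, (1+ 1)²=4, (44-49)²=25
Sum = 46
MSE = 46/6 = 23/3

23/3


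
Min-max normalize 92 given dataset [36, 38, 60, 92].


min=36, max=92
(92-36)/(92-36) = 56/56 = 1.0

1.0


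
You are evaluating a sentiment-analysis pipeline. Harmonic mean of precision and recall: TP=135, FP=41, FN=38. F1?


Precision = 135/176 = 0.767
Recall = 135/173 = 0.7803
F1 = 2·P·R/(P+R) = 2·TP/(2·TP+FP+FN) = 270/(270+41+38) = 270/349 = 0.7736

0.7736


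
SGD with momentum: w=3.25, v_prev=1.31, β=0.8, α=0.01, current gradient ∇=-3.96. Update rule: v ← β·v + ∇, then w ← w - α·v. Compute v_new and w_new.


v_new = 0.8·1.31 - 3.96 = 1.048 - 3.96 = -2.912
w_new = 3.25 - 0.01·-2.912 = 3.25 + 0.02912 = 3.27912

v_new=-2.912, w_new=3.27912


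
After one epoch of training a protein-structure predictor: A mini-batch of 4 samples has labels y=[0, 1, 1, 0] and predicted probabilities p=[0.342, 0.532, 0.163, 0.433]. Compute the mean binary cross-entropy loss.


L[0] = -ln(1-0.342) = -ln(0.658) = 0.4186
L[1] = -ln(0.532) = 0.6311
L[2] = -ln(0.163) = 1.814
L[3] = -ln(1-0.433) = -ln(0.567) = 0.5674
mean = (0.4186 + 0.6311 + 1.814 + 0.5674)/4 = 0.8578

0.8578


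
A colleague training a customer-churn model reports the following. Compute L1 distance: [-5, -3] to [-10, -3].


d = |-5+ 10| + |-3+ 3|
  = 5 + 0
  = 5

5


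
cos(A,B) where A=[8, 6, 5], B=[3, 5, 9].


A·B = 8·3 + 6·5 + 5·9 = 99
‖A‖ = √125 = 11.1803, ‖B‖ = √115 = 10.7238
cos = 99/(√125·√115) = 99/√14375 = 0.8257

0.8257


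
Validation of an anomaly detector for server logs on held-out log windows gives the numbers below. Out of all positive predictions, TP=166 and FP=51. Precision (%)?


Precision = TP/(TP+FP)
= 166/(166+51)
= 166/217 = 76.5%

76.5%


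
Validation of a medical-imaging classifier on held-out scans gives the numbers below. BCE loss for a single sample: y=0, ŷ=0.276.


BCE = -[y·ln(p) + (1-y)·ln(1-p)]
= -0 - 1·ln(1-0.276)
= -ln(0.724) = 0.323

0.323


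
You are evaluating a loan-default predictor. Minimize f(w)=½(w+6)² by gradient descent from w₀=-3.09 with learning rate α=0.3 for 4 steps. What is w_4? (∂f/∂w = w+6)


step 1: grad = -3.09+6 = 2.91; w = -3.09 - 0.3·(2.91) = -3.963
step 2: grad = -3.963+6 = 2.037; w = -3.963 - 0.3·(2.037) = -4.5741
step 3: grad = -4.5741+6 = 1.4259; w = -4.5741 - 0.3·(1.4259) = -5.00187
step 4: grad = -5.00187+6 = 0.99813; w = -5.00187 - 0.3·(0.99813) = -5.301309

-5.301309


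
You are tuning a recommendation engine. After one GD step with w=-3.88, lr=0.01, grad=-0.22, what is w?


w_new = w - α·∇
= -3.88 - 0.01·-0.22
= -3.88 + 0.0022
= -3.8778

-3.8778


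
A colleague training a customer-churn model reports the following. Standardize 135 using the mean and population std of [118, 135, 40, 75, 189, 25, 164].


μ = 106.5714, σ = 57.4627
z = (135 - 106.5714)/57.4627 = 0.4947

0.4947


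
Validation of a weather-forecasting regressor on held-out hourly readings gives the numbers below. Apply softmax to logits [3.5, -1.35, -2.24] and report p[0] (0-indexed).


Exponentials: e^3.5=33.1155, e^-1.35=0.2592, e^-2.24=0.1065
Sum = 33.4812
Softmax = [0.9891, 0.0077, 0.0032]
p[0] = 33.1155/33.4812 = 0.9891

0.9891


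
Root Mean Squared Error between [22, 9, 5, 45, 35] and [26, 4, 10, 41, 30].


MSE = 107/5 = 21.4
RMSE = √(107/5) = 4.626

4.626


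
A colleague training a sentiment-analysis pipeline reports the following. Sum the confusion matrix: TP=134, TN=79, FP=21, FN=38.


Total = TP + TN + FP + FN
= 134 + 79 + 21 + 38
= 272
(Predicted positive: 155, predicted negative: 117)

272


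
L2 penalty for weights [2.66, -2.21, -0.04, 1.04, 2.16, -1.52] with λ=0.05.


‖w‖₂² = (2.66)² + (-2.21)² + (-0.04)² + (1.04)² + (2.16)² + (-1.52)²
     = 7.0756 + 4.8841 + 0.0016 + 1.0816 + 4.6656 + 2.3104
     = 20.0189
λ·‖w‖₂² = 0.05·20.0189 = 1.000945

1.000945


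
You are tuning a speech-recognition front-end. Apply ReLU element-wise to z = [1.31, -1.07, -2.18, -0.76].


ReLU(1.31) = max(0, 1.31) = 1.31
ReLU(-1.07) = max(0, -1.07) = 0.0
ReLU(-2.18) = max(0, -2.18) = 0.0
ReLU(-0.76) = max(0, -0.76) = 0.0
result = [1.31, 0.0, 0.0, 0.0]

[1.31, 0.0, 0.0, 0.0]


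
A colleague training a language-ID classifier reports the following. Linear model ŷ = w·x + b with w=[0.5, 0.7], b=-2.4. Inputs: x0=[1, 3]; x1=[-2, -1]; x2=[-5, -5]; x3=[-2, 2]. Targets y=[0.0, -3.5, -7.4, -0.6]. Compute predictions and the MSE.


ŷ0 = (0.5)·(1) + (0.7)·(3) - 2.4 = 0.2
ŷ1 = (0.5)·(-2) + (0.7)·(-1) - 2.4 = -4.1
ŷ2 = (0.5)·(-5) + (0.7)·(-5) - 2.4 = -8.4
ŷ3 = (0.5)·(-2) + (0.7)·(2) - 2.4 = -2.0
errors² = [0.04, 0.36, 1.0, 1.96]
MSE = 3.3600/4 = 0.84

0.84


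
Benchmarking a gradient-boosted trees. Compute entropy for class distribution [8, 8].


Probabilities: [8/16, 8/16] ≈ [0.5, 0.5]
H = -((8/16)·log₂(8/16) + (8/16)·log₂(8/16))
  = 1.0 bits

1.0 bits


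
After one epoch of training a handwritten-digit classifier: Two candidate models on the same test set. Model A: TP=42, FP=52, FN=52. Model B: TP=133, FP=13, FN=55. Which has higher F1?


Model A: P=42/94=0.4468, R=42/94=0.4468, F1=2PR/(P+R)=2TP/(2TP+FP+FN)=84/188=0.4468
Model B: P=133/146=0.911, R=133/188=0.7074, F1=2PR/(P+R)=2TP/(2TP+FP+FN)=266/334=0.7964
0.4468 < 0.7964 → Model B

Model B


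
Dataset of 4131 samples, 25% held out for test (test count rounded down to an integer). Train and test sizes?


Test = ⌊4131·25/100⌋ = 1032
Train = 4131 - 1032 = 3099

Train: 3099, Test: 1032


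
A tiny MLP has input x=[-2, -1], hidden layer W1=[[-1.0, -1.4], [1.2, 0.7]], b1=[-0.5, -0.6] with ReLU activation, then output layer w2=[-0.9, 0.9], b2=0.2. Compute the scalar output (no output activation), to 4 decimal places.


z1[0] = (-1.0)·(-2) + (-1.4)·(-1) - 0.5 = 2.9
z1[1] = (1.2)·(-2) + (0.7)·(-1) - 0.6 = -3.7
h = ReLU(z1) = [2.9, 0.0]
output = (-0.9)·(2.9) + (0.9)·(0.0) + 0.2 = -2.41

-2.41


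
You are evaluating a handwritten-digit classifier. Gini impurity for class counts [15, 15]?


Probabilities: [15/30, 15/30] ≈ [0.5, 0.5]
Σpᵢ² = (225 + 225)/30² = 450/900
Gini = 1 - Σpᵢ² = 1 - 450/900 = 0.5

0.5


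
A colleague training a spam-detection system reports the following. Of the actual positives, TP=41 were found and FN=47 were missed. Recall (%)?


Recall = TP/(TP+FN)
= 41/(41+47)
= 41/88 = 46.59%

46.59%


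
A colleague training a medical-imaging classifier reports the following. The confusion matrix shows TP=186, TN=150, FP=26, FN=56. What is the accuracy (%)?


Accuracy = (TP+TN)/(TP+TN+FP+FN)
= (186+150)/(418)
= 336/418 = 80.38%

80.38%


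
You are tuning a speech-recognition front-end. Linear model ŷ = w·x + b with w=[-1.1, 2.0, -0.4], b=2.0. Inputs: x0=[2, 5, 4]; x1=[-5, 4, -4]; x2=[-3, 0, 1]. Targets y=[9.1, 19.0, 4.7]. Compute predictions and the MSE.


ŷ0 = (-1.1)·(2) + (2.0)·(5) + (-0.4)·(4) + 2.0 = 8.2
ŷ1 = (-1.1)·(-5) + (2.0)·(4) + (-0.4)·(-4) + 2.0 = 17.1
ŷ2 = (-1.1)·(-3) + (2.0)·(0) + (-0.4)·(1) + 2.0 = 4.9
errors² = [0.81, 3.61, 0.04]
MSE = 4.4600/3 = 1.4867

1.4867


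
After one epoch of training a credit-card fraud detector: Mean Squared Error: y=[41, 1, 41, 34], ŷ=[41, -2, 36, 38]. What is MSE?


Squared errors: (41-41)²=0, (1+ 2)²=9, (41-36)²=25, (34-38)²=16
Sum = 50
MSE = 50/4 = 25/2

25/2


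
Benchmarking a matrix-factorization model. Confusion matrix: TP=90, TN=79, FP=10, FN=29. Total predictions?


Total = TP + TN + FP + FN
= 90 + 79 + 10 + 29
= 208
(Predicted positive: 100, predicted negative: 108)

208


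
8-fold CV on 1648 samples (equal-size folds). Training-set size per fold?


Fold size = 1648/8 = 206
Training per fold = 1648 - 206 = 1442

1442


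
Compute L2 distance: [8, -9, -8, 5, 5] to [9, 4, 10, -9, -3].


d = √((8-9)² + (-9-4)² + (-8-10)² + (5+ 9)² + (5+ 3)²)
  = √(1 + 169 + 324 + 196 + 64)
  = √754 = 27.4591

27.4591


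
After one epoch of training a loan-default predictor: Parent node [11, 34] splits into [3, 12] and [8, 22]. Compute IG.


Parent = [11, 34], H_parent = 0.8024
H_left = 0.7219 (n=15), H_right = 0.8366 (n=30)
H_children = (15/45)·0.7219 + (30/45)·0.8366 = 0.7984
IG = 0.8024 - 0.7984 = 0.004

0.004


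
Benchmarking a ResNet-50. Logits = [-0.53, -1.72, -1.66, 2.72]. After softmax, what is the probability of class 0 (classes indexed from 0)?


Exponentials: e^-0.53=0.5886, e^-1.72=0.1791, e^-1.66=0.1901, e^2.72=15.1803
Sum = 16.1381
Softmax = [0.0365, 0.0111, 0.0118, 0.9406]
p[0] = 0.5886/16.1381 = 0.0365

0.0365


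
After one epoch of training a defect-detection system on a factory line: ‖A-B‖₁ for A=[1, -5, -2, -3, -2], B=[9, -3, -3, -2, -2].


d = |1-9| + |-5+ 3| + |-2+ 3| + |-3+ 2| + |-2+ 2|
  = 8 + 2 + 1 + 1 + 0
  = 12

12


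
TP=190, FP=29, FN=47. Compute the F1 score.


Precision = 190/219 = 0.8676
Recall = 190/237 = 0.8017
F1 = 2·P·R/(P+R) = 2·TP/(2·TP+FP+FN) = 380/(380+29+47) = 380/456 = 0.8333

0.8333


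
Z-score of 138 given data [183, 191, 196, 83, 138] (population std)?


μ = 158.2, σ = 42.8551
z = (138 - 158.2)/42.8551 = -0.4714

-0.4714


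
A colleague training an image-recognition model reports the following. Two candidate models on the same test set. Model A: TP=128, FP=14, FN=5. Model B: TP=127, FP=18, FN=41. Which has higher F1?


Model A: P=128/142=0.9014, R=128/133=0.9624, F1=2PR/(P+R)=2TP/(2TP+FP+FN)=256/275=0.9309
Model B: P=127/145=0.8759, R=127/168=0.756, F1=2PR/(P+R)=2TP/(2TP+FP+FN)=254/313=0.8115
0.9309 > 0.8115 → Model A

Model A


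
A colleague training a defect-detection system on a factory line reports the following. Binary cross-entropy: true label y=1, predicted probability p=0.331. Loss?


BCE = -[y·ln(p) + (1-y)·ln(1-p)]
= -1·ln(0.331) - 0
= -ln(0.331) = 1.1056

1.1056


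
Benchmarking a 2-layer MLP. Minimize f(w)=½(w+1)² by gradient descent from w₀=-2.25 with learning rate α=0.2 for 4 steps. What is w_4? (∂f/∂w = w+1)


step 1: grad = -2.25+1 = -1.25; w = -2.25 - 0.2·(-1.25) = -2
step 2: grad = -2+1 = -1; w = -2 - 0.2·(-1) = -1.8
step 3: grad = -1.8+1 = -0.8; w = -1.8 - 0.2·(-0.8) = -1.64
step 4: grad = -1.64+1 = -0.64; w = -1.64 - 0.2·(-0.64) = -1.512

-1.512


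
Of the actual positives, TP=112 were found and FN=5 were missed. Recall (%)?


Recall = TP/(TP+FN)
= 112/(112+5)
= 112/117 = 95.73%

95.73%


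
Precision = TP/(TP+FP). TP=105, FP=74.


Precision = TP/(TP+FP)
= 105/(105+74)
= 105/179 = 58.66%

58.66%


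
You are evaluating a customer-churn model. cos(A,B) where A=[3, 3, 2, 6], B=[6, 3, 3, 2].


A·B = 3·6 + 3·3 + 2·3 + 6·2 = 45
‖A‖ = √58 = 7.6158, ‖B‖ = √58 = 7.6158
cos = 45/(√58·√58) = 45/√3364 = 0.7759

0.7759


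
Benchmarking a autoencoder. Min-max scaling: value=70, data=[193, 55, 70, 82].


min=55, max=193
(70-55)/(193-55) = 15/138 = 0.1087

0.1087


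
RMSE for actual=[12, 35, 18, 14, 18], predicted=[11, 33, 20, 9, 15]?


MSE = 43/5 = 8.6
RMSE = √(43/5) = 2.9326

2.9326


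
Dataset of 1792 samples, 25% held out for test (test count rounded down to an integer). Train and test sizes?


Test = ⌊1792·25/100⌋ = 448
Train = 1792 - 448 = 1344

Train: 1344, Test: 448
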